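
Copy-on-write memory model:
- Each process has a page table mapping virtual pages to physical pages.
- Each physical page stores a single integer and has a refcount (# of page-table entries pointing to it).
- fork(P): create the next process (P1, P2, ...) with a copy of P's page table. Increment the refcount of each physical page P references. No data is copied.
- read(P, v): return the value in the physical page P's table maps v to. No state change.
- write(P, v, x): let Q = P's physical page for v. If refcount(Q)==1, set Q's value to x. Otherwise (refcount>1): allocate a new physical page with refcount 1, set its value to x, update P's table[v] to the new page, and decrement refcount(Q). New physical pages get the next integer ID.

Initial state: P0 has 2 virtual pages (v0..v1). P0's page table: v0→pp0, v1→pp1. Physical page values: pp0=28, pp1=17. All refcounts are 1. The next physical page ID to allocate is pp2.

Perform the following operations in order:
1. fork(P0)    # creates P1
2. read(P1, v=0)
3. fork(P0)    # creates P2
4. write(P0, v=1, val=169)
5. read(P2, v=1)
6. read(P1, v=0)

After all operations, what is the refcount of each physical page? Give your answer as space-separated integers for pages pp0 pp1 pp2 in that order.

Op 1: fork(P0) -> P1. 2 ppages; refcounts: pp0:2 pp1:2
Op 2: read(P1, v0) -> 28. No state change.
Op 3: fork(P0) -> P2. 2 ppages; refcounts: pp0:3 pp1:3
Op 4: write(P0, v1, 169). refcount(pp1)=3>1 -> COPY to pp2. 3 ppages; refcounts: pp0:3 pp1:2 pp2:1
Op 5: read(P2, v1) -> 17. No state change.
Op 6: read(P1, v0) -> 28. No state change.

Answer: 3 2 1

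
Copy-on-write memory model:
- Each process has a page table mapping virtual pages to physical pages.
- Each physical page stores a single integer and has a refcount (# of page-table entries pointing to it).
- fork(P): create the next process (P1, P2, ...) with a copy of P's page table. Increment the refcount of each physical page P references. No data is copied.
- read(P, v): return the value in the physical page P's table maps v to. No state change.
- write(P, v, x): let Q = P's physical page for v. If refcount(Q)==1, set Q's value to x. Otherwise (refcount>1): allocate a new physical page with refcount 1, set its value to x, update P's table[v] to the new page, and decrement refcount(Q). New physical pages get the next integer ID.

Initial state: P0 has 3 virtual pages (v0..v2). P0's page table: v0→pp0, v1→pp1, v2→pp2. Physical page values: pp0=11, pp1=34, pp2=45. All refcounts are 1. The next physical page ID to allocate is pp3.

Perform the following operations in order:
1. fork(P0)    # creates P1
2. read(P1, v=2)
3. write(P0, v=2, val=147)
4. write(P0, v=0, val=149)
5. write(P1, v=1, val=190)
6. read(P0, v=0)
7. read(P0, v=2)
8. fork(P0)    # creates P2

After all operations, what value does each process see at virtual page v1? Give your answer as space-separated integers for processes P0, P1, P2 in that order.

Op 1: fork(P0) -> P1. 3 ppages; refcounts: pp0:2 pp1:2 pp2:2
Op 2: read(P1, v2) -> 45. No state change.
Op 3: write(P0, v2, 147). refcount(pp2)=2>1 -> COPY to pp3. 4 ppages; refcounts: pp0:2 pp1:2 pp2:1 pp3:1
Op 4: write(P0, v0, 149). refcount(pp0)=2>1 -> COPY to pp4. 5 ppages; refcounts: pp0:1 pp1:2 pp2:1 pp3:1 pp4:1
Op 5: write(P1, v1, 190). refcount(pp1)=2>1 -> COPY to pp5. 6 ppages; refcounts: pp0:1 pp1:1 pp2:1 pp3:1 pp4:1 pp5:1
Op 6: read(P0, v0) -> 149. No state change.
Op 7: read(P0, v2) -> 147. No state change.
Op 8: fork(P0) -> P2. 6 ppages; refcounts: pp0:1 pp1:2 pp2:1 pp3:2 pp4:2 pp5:1
P0: v1 -> pp1 = 34
P1: v1 -> pp5 = 190
P2: v1 -> pp1 = 34

Answer: 34 190 34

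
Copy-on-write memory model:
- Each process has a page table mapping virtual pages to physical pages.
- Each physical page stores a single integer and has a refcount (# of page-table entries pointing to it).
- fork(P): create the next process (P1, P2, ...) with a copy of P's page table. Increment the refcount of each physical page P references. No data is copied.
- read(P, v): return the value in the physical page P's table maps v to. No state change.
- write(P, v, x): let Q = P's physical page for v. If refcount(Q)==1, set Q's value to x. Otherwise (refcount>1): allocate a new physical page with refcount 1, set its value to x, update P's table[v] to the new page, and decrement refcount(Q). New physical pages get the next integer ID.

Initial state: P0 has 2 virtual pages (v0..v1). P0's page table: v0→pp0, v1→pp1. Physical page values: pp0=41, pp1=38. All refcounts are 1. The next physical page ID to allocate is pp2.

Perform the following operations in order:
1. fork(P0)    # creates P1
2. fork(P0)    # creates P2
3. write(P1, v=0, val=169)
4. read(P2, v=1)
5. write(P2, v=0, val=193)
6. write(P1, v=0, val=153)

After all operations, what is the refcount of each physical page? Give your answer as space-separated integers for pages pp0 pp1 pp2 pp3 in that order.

Op 1: fork(P0) -> P1. 2 ppages; refcounts: pp0:2 pp1:2
Op 2: fork(P0) -> P2. 2 ppages; refcounts: pp0:3 pp1:3
Op 3: write(P1, v0, 169). refcount(pp0)=3>1 -> COPY to pp2. 3 ppages; refcounts: pp0:2 pp1:3 pp2:1
Op 4: read(P2, v1) -> 38. No state change.
Op 5: write(P2, v0, 193). refcount(pp0)=2>1 -> COPY to pp3. 4 ppages; refcounts: pp0:1 pp1:3 pp2:1 pp3:1
Op 6: write(P1, v0, 153). refcount(pp2)=1 -> write in place. 4 ppages; refcounts: pp0:1 pp1:3 pp2:1 pp3:1

Answer: 1 3 1 1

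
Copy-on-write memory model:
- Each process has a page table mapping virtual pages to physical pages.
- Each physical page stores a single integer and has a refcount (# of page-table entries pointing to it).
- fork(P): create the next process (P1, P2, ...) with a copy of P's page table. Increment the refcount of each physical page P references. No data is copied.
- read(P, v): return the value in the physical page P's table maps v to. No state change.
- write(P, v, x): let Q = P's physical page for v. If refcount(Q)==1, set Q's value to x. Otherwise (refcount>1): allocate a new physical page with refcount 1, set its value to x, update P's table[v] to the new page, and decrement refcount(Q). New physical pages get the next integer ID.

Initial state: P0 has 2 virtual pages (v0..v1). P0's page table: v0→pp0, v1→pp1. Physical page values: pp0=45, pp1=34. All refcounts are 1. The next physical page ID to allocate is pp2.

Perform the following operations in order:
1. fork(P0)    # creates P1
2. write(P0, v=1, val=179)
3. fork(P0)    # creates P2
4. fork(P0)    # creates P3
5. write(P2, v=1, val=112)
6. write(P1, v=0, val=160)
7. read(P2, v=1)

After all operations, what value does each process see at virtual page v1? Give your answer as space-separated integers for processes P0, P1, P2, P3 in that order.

Answer: 179 34 112 179

Derivation:
Op 1: fork(P0) -> P1. 2 ppages; refcounts: pp0:2 pp1:2
Op 2: write(P0, v1, 179). refcount(pp1)=2>1 -> COPY to pp2. 3 ppages; refcounts: pp0:2 pp1:1 pp2:1
Op 3: fork(P0) -> P2. 3 ppages; refcounts: pp0:3 pp1:1 pp2:2
Op 4: fork(P0) -> P3. 3 ppages; refcounts: pp0:4 pp1:1 pp2:3
Op 5: write(P2, v1, 112). refcount(pp2)=3>1 -> COPY to pp3. 4 ppages; refcounts: pp0:4 pp1:1 pp2:2 pp3:1
Op 6: write(P1, v0, 160). refcount(pp0)=4>1 -> COPY to pp4. 5 ppages; refcounts: pp0:3 pp1:1 pp2:2 pp3:1 pp4:1
Op 7: read(P2, v1) -> 112. No state change.
P0: v1 -> pp2 = 179
P1: v1 -> pp1 = 34
P2: v1 -> pp3 = 112
P3: v1 -> pp2 = 179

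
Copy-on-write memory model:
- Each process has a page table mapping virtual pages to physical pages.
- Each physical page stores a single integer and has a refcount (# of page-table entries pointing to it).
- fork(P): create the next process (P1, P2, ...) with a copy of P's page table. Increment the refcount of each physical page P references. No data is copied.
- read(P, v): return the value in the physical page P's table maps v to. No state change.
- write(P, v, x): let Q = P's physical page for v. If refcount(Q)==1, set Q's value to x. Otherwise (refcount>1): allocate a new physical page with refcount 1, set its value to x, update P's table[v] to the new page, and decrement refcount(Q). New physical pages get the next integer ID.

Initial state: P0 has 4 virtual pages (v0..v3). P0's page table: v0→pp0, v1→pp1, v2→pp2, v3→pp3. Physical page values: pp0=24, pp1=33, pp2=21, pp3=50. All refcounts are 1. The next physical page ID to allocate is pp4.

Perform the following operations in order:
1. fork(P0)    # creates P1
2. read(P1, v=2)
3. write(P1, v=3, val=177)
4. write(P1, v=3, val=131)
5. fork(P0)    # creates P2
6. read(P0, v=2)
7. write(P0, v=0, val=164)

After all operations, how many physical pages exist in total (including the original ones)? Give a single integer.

Op 1: fork(P0) -> P1. 4 ppages; refcounts: pp0:2 pp1:2 pp2:2 pp3:2
Op 2: read(P1, v2) -> 21. No state change.
Op 3: write(P1, v3, 177). refcount(pp3)=2>1 -> COPY to pp4. 5 ppages; refcounts: pp0:2 pp1:2 pp2:2 pp3:1 pp4:1
Op 4: write(P1, v3, 131). refcount(pp4)=1 -> write in place. 5 ppages; refcounts: pp0:2 pp1:2 pp2:2 pp3:1 pp4:1
Op 5: fork(P0) -> P2. 5 ppages; refcounts: pp0:3 pp1:3 pp2:3 pp3:2 pp4:1
Op 6: read(P0, v2) -> 21. No state change.
Op 7: write(P0, v0, 164). refcount(pp0)=3>1 -> COPY to pp5. 6 ppages; refcounts: pp0:2 pp1:3 pp2:3 pp3:2 pp4:1 pp5:1

Answer: 6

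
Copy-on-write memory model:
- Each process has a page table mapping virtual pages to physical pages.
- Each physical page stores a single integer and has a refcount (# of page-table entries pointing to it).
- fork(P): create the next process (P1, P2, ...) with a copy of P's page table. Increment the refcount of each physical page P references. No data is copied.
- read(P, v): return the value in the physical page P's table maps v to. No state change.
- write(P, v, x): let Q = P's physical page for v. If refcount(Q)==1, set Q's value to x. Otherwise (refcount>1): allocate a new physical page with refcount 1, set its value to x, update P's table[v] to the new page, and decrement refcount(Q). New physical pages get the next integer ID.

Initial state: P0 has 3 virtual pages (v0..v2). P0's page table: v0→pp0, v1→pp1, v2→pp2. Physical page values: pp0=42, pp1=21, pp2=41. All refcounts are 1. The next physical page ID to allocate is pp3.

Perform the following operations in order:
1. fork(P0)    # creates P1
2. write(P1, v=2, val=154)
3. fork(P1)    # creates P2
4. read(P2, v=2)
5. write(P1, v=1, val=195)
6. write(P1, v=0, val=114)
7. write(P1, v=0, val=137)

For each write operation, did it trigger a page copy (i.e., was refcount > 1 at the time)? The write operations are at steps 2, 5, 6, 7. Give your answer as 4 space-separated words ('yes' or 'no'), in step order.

Op 1: fork(P0) -> P1. 3 ppages; refcounts: pp0:2 pp1:2 pp2:2
Op 2: write(P1, v2, 154). refcount(pp2)=2>1 -> COPY to pp3. 4 ppages; refcounts: pp0:2 pp1:2 pp2:1 pp3:1
Op 3: fork(P1) -> P2. 4 ppages; refcounts: pp0:3 pp1:3 pp2:1 pp3:2
Op 4: read(P2, v2) -> 154. No state change.
Op 5: write(P1, v1, 195). refcount(pp1)=3>1 -> COPY to pp4. 5 ppages; refcounts: pp0:3 pp1:2 pp2:1 pp3:2 pp4:1
Op 6: write(P1, v0, 114). refcount(pp0)=3>1 -> COPY to pp5. 6 ppages; refcounts: pp0:2 pp1:2 pp2:1 pp3:2 pp4:1 pp5:1
Op 7: write(P1, v0, 137). refcount(pp5)=1 -> write in place. 6 ppages; refcounts: pp0:2 pp1:2 pp2:1 pp3:2 pp4:1 pp5:1

yes yes yes no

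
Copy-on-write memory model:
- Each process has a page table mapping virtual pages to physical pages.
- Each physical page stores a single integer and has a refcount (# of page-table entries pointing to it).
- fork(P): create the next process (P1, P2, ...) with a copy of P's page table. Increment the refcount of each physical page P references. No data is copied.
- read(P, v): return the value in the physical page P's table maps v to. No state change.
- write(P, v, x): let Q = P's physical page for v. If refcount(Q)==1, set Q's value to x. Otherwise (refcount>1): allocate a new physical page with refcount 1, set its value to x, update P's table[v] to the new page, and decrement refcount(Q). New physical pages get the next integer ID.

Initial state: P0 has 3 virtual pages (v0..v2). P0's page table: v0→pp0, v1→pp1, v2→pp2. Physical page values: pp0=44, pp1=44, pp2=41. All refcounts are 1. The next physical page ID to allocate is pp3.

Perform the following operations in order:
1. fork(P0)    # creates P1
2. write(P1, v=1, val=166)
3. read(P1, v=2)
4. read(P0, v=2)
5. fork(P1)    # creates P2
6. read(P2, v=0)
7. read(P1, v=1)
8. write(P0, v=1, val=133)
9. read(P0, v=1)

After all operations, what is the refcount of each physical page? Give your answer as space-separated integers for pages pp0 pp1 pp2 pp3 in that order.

Op 1: fork(P0) -> P1. 3 ppages; refcounts: pp0:2 pp1:2 pp2:2
Op 2: write(P1, v1, 166). refcount(pp1)=2>1 -> COPY to pp3. 4 ppages; refcounts: pp0:2 pp1:1 pp2:2 pp3:1
Op 3: read(P1, v2) -> 41. No state change.
Op 4: read(P0, v2) -> 41. No state change.
Op 5: fork(P1) -> P2. 4 ppages; refcounts: pp0:3 pp1:1 pp2:3 pp3:2
Op 6: read(P2, v0) -> 44. No state change.
Op 7: read(P1, v1) -> 166. No state change.
Op 8: write(P0, v1, 133). refcount(pp1)=1 -> write in place. 4 ppages; refcounts: pp0:3 pp1:1 pp2:3 pp3:2
Op 9: read(P0, v1) -> 133. No state change.

Answer: 3 1 3 2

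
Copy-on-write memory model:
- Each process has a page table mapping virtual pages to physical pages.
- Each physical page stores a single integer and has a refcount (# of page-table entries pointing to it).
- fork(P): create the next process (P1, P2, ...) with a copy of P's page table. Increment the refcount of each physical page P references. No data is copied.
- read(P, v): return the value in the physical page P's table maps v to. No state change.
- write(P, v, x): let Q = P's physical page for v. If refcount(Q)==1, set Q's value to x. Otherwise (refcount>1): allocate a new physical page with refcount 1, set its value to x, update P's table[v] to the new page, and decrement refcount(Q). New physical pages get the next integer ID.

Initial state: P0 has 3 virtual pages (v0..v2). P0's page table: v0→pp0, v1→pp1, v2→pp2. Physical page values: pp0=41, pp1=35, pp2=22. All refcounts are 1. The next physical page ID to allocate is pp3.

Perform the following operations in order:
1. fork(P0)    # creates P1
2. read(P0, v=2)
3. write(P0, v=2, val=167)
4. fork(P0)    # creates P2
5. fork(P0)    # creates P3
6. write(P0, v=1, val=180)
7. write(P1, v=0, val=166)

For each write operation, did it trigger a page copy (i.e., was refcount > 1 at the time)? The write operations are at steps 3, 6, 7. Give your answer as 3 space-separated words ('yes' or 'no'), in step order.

Op 1: fork(P0) -> P1. 3 ppages; refcounts: pp0:2 pp1:2 pp2:2
Op 2: read(P0, v2) -> 22. No state change.
Op 3: write(P0, v2, 167). refcount(pp2)=2>1 -> COPY to pp3. 4 ppages; refcounts: pp0:2 pp1:2 pp2:1 pp3:1
Op 4: fork(P0) -> P2. 4 ppages; refcounts: pp0:3 pp1:3 pp2:1 pp3:2
Op 5: fork(P0) -> P3. 4 ppages; refcounts: pp0:4 pp1:4 pp2:1 pp3:3
Op 6: write(P0, v1, 180). refcount(pp1)=4>1 -> COPY to pp4. 5 ppages; refcounts: pp0:4 pp1:3 pp2:1 pp3:3 pp4:1
Op 7: write(P1, v0, 166). refcount(pp0)=4>1 -> COPY to pp5. 6 ppages; refcounts: pp0:3 pp1:3 pp2:1 pp3:3 pp4:1 pp5:1

yes yes yes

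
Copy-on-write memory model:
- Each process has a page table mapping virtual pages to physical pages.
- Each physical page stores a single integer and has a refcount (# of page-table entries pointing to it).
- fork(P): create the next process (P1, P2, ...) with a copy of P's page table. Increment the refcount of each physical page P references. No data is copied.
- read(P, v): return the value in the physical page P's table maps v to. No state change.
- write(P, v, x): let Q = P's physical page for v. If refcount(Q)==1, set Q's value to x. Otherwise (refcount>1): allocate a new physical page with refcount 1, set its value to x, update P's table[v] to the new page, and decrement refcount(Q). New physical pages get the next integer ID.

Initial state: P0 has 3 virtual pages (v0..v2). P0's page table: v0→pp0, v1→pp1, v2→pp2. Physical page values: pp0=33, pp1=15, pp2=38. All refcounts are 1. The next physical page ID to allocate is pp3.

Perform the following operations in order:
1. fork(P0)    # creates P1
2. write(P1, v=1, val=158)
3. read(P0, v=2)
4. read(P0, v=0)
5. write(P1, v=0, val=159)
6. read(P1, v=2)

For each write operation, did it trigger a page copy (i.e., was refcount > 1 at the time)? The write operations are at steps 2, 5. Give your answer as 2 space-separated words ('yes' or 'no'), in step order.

Op 1: fork(P0) -> P1. 3 ppages; refcounts: pp0:2 pp1:2 pp2:2
Op 2: write(P1, v1, 158). refcount(pp1)=2>1 -> COPY to pp3. 4 ppages; refcounts: pp0:2 pp1:1 pp2:2 pp3:1
Op 3: read(P0, v2) -> 38. No state change.
Op 4: read(P0, v0) -> 33. No state change.
Op 5: write(P1, v0, 159). refcount(pp0)=2>1 -> COPY to pp4. 5 ppages; refcounts: pp0:1 pp1:1 pp2:2 pp3:1 pp4:1
Op 6: read(P1, v2) -> 38. No state change.

yes yes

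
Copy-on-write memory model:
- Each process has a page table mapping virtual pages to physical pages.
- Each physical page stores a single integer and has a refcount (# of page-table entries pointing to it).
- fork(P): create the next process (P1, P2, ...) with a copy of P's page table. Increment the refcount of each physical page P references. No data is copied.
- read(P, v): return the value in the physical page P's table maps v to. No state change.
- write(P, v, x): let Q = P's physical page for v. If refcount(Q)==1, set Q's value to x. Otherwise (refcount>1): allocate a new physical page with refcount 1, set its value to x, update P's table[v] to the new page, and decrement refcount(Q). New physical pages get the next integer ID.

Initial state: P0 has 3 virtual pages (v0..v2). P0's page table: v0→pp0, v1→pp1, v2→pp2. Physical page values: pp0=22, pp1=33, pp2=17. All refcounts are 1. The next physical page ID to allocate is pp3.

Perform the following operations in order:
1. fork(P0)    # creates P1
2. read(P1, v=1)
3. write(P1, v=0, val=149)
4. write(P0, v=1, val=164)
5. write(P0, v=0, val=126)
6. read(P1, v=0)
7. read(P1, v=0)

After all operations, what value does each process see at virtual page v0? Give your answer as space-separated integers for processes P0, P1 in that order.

Answer: 126 149

Derivation:
Op 1: fork(P0) -> P1. 3 ppages; refcounts: pp0:2 pp1:2 pp2:2
Op 2: read(P1, v1) -> 33. No state change.
Op 3: write(P1, v0, 149). refcount(pp0)=2>1 -> COPY to pp3. 4 ppages; refcounts: pp0:1 pp1:2 pp2:2 pp3:1
Op 4: write(P0, v1, 164). refcount(pp1)=2>1 -> COPY to pp4. 5 ppages; refcounts: pp0:1 pp1:1 pp2:2 pp3:1 pp4:1
Op 5: write(P0, v0, 126). refcount(pp0)=1 -> write in place. 5 ppages; refcounts: pp0:1 pp1:1 pp2:2 pp3:1 pp4:1
Op 6: read(P1, v0) -> 149. No state change.
Op 7: read(P1, v0) -> 149. No state change.
P0: v0 -> pp0 = 126
P1: v0 -> pp3 = 149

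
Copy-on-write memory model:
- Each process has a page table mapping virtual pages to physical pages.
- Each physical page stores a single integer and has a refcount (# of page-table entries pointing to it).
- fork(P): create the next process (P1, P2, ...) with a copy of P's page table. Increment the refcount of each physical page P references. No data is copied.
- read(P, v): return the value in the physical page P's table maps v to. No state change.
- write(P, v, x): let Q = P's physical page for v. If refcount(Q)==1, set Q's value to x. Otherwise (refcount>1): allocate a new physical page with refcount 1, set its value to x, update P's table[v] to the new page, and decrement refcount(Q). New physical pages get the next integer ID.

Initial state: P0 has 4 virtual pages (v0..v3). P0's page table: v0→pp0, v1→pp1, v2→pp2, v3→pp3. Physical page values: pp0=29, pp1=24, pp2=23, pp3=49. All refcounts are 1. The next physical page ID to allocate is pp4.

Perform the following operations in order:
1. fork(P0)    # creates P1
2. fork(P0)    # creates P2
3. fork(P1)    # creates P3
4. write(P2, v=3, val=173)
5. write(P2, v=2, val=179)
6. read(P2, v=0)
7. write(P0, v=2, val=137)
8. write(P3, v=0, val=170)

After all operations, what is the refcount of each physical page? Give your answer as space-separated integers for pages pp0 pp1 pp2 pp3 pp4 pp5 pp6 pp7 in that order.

Answer: 3 4 2 3 1 1 1 1

Derivation:
Op 1: fork(P0) -> P1. 4 ppages; refcounts: pp0:2 pp1:2 pp2:2 pp3:2
Op 2: fork(P0) -> P2. 4 ppages; refcounts: pp0:3 pp1:3 pp2:3 pp3:3
Op 3: fork(P1) -> P3. 4 ppages; refcounts: pp0:4 pp1:4 pp2:4 pp3:4
Op 4: write(P2, v3, 173). refcount(pp3)=4>1 -> COPY to pp4. 5 ppages; refcounts: pp0:4 pp1:4 pp2:4 pp3:3 pp4:1
Op 5: write(P2, v2, 179). refcount(pp2)=4>1 -> COPY to pp5. 6 ppages; refcounts: pp0:4 pp1:4 pp2:3 pp3:3 pp4:1 pp5:1
Op 6: read(P2, v0) -> 29. No state change.
Op 7: write(P0, v2, 137). refcount(pp2)=3>1 -> COPY to pp6. 7 ppages; refcounts: pp0:4 pp1:4 pp2:2 pp3:3 pp4:1 pp5:1 pp6:1
Op 8: write(P3, v0, 170). refcount(pp0)=4>1 -> COPY to pp7. 8 ppages; refcounts: pp0:3 pp1:4 pp2:2 pp3:3 pp4:1 pp5:1 pp6:1 pp7:1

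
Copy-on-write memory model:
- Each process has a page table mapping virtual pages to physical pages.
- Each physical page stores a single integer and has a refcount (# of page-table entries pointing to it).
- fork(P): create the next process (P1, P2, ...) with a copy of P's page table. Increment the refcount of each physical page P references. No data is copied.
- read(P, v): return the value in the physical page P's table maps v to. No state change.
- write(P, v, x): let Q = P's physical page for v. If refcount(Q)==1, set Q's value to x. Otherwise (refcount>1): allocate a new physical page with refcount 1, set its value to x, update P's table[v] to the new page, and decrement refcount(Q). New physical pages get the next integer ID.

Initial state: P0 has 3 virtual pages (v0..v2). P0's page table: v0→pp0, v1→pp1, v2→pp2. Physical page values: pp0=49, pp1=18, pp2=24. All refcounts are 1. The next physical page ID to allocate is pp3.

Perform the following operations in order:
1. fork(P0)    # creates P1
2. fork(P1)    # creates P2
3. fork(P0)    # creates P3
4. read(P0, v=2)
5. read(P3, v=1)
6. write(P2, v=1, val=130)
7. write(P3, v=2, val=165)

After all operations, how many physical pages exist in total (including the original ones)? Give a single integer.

Answer: 5

Derivation:
Op 1: fork(P0) -> P1. 3 ppages; refcounts: pp0:2 pp1:2 pp2:2
Op 2: fork(P1) -> P2. 3 ppages; refcounts: pp0:3 pp1:3 pp2:3
Op 3: fork(P0) -> P3. 3 ppages; refcounts: pp0:4 pp1:4 pp2:4
Op 4: read(P0, v2) -> 24. No state change.
Op 5: read(P3, v1) -> 18. No state change.
Op 6: write(P2, v1, 130). refcount(pp1)=4>1 -> COPY to pp3. 4 ppages; refcounts: pp0:4 pp1:3 pp2:4 pp3:1
Op 7: write(P3, v2, 165). refcount(pp2)=4>1 -> COPY to pp4. 5 ppages; refcounts: pp0:4 pp1:3 pp2:3 pp3:1 pp4:1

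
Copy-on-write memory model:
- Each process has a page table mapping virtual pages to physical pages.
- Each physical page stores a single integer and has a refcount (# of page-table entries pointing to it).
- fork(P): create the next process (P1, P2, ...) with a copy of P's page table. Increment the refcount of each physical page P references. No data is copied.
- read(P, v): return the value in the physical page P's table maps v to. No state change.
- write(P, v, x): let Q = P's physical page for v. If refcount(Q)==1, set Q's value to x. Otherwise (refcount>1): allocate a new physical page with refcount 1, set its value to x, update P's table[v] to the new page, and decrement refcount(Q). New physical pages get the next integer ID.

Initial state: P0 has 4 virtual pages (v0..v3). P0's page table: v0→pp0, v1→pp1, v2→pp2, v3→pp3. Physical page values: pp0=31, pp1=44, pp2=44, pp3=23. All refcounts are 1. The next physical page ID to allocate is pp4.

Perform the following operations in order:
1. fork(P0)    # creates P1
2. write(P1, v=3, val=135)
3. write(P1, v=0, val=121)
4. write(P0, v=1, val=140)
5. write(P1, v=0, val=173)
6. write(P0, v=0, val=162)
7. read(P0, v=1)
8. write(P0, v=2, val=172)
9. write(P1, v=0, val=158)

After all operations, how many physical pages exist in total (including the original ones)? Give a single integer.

Op 1: fork(P0) -> P1. 4 ppages; refcounts: pp0:2 pp1:2 pp2:2 pp3:2
Op 2: write(P1, v3, 135). refcount(pp3)=2>1 -> COPY to pp4. 5 ppages; refcounts: pp0:2 pp1:2 pp2:2 pp3:1 pp4:1
Op 3: write(P1, v0, 121). refcount(pp0)=2>1 -> COPY to pp5. 6 ppages; refcounts: pp0:1 pp1:2 pp2:2 pp3:1 pp4:1 pp5:1
Op 4: write(P0, v1, 140). refcount(pp1)=2>1 -> COPY to pp6. 7 ppages; refcounts: pp0:1 pp1:1 pp2:2 pp3:1 pp4:1 pp5:1 pp6:1
Op 5: write(P1, v0, 173). refcount(pp5)=1 -> write in place. 7 ppages; refcounts: pp0:1 pp1:1 pp2:2 pp3:1 pp4:1 pp5:1 pp6:1
Op 6: write(P0, v0, 162). refcount(pp0)=1 -> write in place. 7 ppages; refcounts: pp0:1 pp1:1 pp2:2 pp3:1 pp4:1 pp5:1 pp6:1
Op 7: read(P0, v1) -> 140. No state change.
Op 8: write(P0, v2, 172). refcount(pp2)=2>1 -> COPY to pp7. 8 ppages; refcounts: pp0:1 pp1:1 pp2:1 pp3:1 pp4:1 pp5:1 pp6:1 pp7:1
Op 9: write(P1, v0, 158). refcount(pp5)=1 -> write in place. 8 ppages; refcounts: pp0:1 pp1:1 pp2:1 pp3:1 pp4:1 pp5:1 pp6:1 pp7:1

Answer: 8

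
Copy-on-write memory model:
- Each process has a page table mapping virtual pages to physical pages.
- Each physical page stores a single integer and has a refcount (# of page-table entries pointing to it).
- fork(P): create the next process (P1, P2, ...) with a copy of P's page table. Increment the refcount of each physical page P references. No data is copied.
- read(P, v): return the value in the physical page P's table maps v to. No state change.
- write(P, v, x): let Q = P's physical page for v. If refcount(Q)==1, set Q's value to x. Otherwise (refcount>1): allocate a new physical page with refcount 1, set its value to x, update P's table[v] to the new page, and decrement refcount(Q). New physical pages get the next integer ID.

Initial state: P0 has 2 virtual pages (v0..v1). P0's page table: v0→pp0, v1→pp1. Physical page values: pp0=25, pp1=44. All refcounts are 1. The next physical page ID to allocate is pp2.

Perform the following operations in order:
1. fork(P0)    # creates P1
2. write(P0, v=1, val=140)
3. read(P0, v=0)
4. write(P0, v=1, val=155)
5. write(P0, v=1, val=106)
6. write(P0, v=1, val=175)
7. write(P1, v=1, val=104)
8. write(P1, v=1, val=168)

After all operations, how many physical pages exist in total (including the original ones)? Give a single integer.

Answer: 3

Derivation:
Op 1: fork(P0) -> P1. 2 ppages; refcounts: pp0:2 pp1:2
Op 2: write(P0, v1, 140). refcount(pp1)=2>1 -> COPY to pp2. 3 ppages; refcounts: pp0:2 pp1:1 pp2:1
Op 3: read(P0, v0) -> 25. No state change.
Op 4: write(P0, v1, 155). refcount(pp2)=1 -> write in place. 3 ppages; refcounts: pp0:2 pp1:1 pp2:1
Op 5: write(P0, v1, 106). refcount(pp2)=1 -> write in place. 3 ppages; refcounts: pp0:2 pp1:1 pp2:1
Op 6: write(P0, v1, 175). refcount(pp2)=1 -> write in place. 3 ppages; refcounts: pp0:2 pp1:1 pp2:1
Op 7: write(P1, v1, 104). refcount(pp1)=1 -> write in place. 3 ppages; refcounts: pp0:2 pp1:1 pp2:1
Op 8: write(P1, v1, 168). refcount(pp1)=1 -> write in place. 3 ppages; refcounts: pp0:2 pp1:1 pp2:1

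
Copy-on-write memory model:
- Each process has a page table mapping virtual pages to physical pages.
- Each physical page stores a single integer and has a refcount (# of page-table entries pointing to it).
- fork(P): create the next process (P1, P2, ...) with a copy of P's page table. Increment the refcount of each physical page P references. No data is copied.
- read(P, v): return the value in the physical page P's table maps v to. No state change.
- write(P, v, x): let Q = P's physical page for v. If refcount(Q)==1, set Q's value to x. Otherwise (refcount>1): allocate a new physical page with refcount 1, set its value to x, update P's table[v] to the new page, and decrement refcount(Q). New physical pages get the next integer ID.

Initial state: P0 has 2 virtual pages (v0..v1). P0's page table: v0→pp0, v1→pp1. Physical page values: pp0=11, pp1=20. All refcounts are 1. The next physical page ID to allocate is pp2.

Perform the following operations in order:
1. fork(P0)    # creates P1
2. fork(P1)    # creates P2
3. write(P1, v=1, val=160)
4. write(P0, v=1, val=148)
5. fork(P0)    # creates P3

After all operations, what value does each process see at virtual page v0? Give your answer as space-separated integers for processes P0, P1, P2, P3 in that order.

Answer: 11 11 11 11

Derivation:
Op 1: fork(P0) -> P1. 2 ppages; refcounts: pp0:2 pp1:2
Op 2: fork(P1) -> P2. 2 ppages; refcounts: pp0:3 pp1:3
Op 3: write(P1, v1, 160). refcount(pp1)=3>1 -> COPY to pp2. 3 ppages; refcounts: pp0:3 pp1:2 pp2:1
Op 4: write(P0, v1, 148). refcount(pp1)=2>1 -> COPY to pp3. 4 ppages; refcounts: pp0:3 pp1:1 pp2:1 pp3:1
Op 5: fork(P0) -> P3. 4 ppages; refcounts: pp0:4 pp1:1 pp2:1 pp3:2
P0: v0 -> pp0 = 11
P1: v0 -> pp0 = 11
P2: v0 -> pp0 = 11
P3: v0 -> pp0 = 11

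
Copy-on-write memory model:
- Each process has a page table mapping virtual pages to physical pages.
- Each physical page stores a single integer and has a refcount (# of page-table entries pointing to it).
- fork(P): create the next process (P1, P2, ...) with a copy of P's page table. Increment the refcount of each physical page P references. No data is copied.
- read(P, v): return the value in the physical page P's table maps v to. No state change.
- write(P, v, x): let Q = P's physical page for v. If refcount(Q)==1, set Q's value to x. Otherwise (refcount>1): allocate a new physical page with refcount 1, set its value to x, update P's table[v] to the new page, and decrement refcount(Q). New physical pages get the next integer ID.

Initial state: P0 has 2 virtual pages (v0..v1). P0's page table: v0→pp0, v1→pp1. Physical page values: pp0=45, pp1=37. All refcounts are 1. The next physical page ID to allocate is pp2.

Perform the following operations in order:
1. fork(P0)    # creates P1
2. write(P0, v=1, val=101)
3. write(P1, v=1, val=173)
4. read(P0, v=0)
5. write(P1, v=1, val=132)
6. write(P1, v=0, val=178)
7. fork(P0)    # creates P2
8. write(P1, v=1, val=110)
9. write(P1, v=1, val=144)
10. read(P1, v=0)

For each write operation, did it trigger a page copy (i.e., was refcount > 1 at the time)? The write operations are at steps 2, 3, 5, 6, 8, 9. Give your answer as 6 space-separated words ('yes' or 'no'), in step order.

Op 1: fork(P0) -> P1. 2 ppages; refcounts: pp0:2 pp1:2
Op 2: write(P0, v1, 101). refcount(pp1)=2>1 -> COPY to pp2. 3 ppages; refcounts: pp0:2 pp1:1 pp2:1
Op 3: write(P1, v1, 173). refcount(pp1)=1 -> write in place. 3 ppages; refcounts: pp0:2 pp1:1 pp2:1
Op 4: read(P0, v0) -> 45. No state change.
Op 5: write(P1, v1, 132). refcount(pp1)=1 -> write in place. 3 ppages; refcounts: pp0:2 pp1:1 pp2:1
Op 6: write(P1, v0, 178). refcount(pp0)=2>1 -> COPY to pp3. 4 ppages; refcounts: pp0:1 pp1:1 pp2:1 pp3:1
Op 7: fork(P0) -> P2. 4 ppages; refcounts: pp0:2 pp1:1 pp2:2 pp3:1
Op 8: write(P1, v1, 110). refcount(pp1)=1 -> write in place. 4 ppages; refcounts: pp0:2 pp1:1 pp2:2 pp3:1
Op 9: write(P1, v1, 144). refcount(pp1)=1 -> write in place. 4 ppages; refcounts: pp0:2 pp1:1 pp2:2 pp3:1
Op 10: read(P1, v0) -> 178. No state change.

yes no no yes no no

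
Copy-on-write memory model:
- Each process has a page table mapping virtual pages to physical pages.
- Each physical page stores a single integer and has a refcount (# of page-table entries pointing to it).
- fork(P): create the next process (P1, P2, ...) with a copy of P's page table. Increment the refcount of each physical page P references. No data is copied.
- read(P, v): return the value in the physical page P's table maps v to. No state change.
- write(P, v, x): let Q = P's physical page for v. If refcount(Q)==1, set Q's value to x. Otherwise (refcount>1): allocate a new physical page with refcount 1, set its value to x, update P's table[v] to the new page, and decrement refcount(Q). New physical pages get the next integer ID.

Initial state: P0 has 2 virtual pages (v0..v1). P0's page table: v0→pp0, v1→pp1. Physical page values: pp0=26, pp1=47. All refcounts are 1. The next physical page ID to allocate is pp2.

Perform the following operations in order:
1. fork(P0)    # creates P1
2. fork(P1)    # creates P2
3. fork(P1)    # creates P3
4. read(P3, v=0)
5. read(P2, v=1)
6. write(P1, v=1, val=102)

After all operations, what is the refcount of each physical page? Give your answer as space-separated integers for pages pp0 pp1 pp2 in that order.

Answer: 4 3 1

Derivation:
Op 1: fork(P0) -> P1. 2 ppages; refcounts: pp0:2 pp1:2
Op 2: fork(P1) -> P2. 2 ppages; refcounts: pp0:3 pp1:3
Op 3: fork(P1) -> P3. 2 ppages; refcounts: pp0:4 pp1:4
Op 4: read(P3, v0) -> 26. No state change.
Op 5: read(P2, v1) -> 47. No state change.
Op 6: write(P1, v1, 102). refcount(pp1)=4>1 -> COPY to pp2. 3 ppages; refcounts: pp0:4 pp1:3 pp2:1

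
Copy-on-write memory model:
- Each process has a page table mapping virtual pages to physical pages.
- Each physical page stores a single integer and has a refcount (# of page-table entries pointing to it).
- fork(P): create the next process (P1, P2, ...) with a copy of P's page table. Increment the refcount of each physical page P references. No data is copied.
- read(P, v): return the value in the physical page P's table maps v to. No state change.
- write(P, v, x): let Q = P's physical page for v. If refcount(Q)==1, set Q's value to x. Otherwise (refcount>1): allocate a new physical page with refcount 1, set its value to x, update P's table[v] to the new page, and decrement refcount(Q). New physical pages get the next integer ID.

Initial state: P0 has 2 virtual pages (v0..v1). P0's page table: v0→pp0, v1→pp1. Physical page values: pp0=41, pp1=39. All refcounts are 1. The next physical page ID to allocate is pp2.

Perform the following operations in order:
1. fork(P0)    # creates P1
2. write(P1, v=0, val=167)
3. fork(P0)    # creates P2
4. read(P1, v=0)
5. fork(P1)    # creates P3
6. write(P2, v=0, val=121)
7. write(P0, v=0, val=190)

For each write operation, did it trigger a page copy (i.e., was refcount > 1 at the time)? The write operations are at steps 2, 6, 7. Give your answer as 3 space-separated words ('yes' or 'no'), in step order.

Op 1: fork(P0) -> P1. 2 ppages; refcounts: pp0:2 pp1:2
Op 2: write(P1, v0, 167). refcount(pp0)=2>1 -> COPY to pp2. 3 ppages; refcounts: pp0:1 pp1:2 pp2:1
Op 3: fork(P0) -> P2. 3 ppages; refcounts: pp0:2 pp1:3 pp2:1
Op 4: read(P1, v0) -> 167. No state change.
Op 5: fork(P1) -> P3. 3 ppages; refcounts: pp0:2 pp1:4 pp2:2
Op 6: write(P2, v0, 121). refcount(pp0)=2>1 -> COPY to pp3. 4 ppages; refcounts: pp0:1 pp1:4 pp2:2 pp3:1
Op 7: write(P0, v0, 190). refcount(pp0)=1 -> write in place. 4 ppages; refcounts: pp0:1 pp1:4 pp2:2 pp3:1

yes yes no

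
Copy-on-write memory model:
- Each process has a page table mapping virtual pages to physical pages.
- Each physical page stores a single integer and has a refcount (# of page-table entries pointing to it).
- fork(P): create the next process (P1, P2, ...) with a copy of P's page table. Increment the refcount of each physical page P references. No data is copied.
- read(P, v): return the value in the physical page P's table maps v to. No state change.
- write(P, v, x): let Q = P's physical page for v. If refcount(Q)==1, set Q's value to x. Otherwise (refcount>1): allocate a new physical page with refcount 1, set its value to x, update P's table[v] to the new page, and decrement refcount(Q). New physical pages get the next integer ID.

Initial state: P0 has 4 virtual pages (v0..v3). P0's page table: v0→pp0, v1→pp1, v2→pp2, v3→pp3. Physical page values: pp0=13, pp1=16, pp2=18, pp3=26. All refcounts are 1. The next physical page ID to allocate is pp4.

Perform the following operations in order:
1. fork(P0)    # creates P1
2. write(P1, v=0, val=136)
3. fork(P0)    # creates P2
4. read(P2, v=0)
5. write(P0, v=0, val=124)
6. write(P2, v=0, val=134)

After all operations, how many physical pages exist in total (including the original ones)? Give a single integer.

Op 1: fork(P0) -> P1. 4 ppages; refcounts: pp0:2 pp1:2 pp2:2 pp3:2
Op 2: write(P1, v0, 136). refcount(pp0)=2>1 -> COPY to pp4. 5 ppages; refcounts: pp0:1 pp1:2 pp2:2 pp3:2 pp4:1
Op 3: fork(P0) -> P2. 5 ppages; refcounts: pp0:2 pp1:3 pp2:3 pp3:3 pp4:1
Op 4: read(P2, v0) -> 13. No state change.
Op 5: write(P0, v0, 124). refcount(pp0)=2>1 -> COPY to pp5. 6 ppages; refcounts: pp0:1 pp1:3 pp2:3 pp3:3 pp4:1 pp5:1
Op 6: write(P2, v0, 134). refcount(pp0)=1 -> write in place. 6 ppages; refcounts: pp0:1 pp1:3 pp2:3 pp3:3 pp4:1 pp5:1

Answer: 6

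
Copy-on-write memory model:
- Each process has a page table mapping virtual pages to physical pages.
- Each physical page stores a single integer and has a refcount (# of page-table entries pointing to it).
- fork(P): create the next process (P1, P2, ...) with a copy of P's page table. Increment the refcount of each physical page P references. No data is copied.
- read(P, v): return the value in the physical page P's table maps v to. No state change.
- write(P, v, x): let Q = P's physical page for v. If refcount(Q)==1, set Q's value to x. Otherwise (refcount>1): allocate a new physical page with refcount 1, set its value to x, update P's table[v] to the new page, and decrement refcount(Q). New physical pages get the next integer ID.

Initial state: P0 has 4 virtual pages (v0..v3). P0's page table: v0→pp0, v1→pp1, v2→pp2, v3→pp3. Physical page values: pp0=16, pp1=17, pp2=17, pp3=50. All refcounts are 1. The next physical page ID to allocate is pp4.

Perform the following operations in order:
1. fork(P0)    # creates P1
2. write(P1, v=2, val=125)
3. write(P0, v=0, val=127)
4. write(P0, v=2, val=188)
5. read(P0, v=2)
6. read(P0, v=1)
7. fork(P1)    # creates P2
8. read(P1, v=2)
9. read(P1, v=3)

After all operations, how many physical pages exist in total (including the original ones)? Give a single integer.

Answer: 6

Derivation:
Op 1: fork(P0) -> P1. 4 ppages; refcounts: pp0:2 pp1:2 pp2:2 pp3:2
Op 2: write(P1, v2, 125). refcount(pp2)=2>1 -> COPY to pp4. 5 ppages; refcounts: pp0:2 pp1:2 pp2:1 pp3:2 pp4:1
Op 3: write(P0, v0, 127). refcount(pp0)=2>1 -> COPY to pp5. 6 ppages; refcounts: pp0:1 pp1:2 pp2:1 pp3:2 pp4:1 pp5:1
Op 4: write(P0, v2, 188). refcount(pp2)=1 -> write in place. 6 ppages; refcounts: pp0:1 pp1:2 pp2:1 pp3:2 pp4:1 pp5:1
Op 5: read(P0, v2) -> 188. No state change.
Op 6: read(P0, v1) -> 17. No state change.
Op 7: fork(P1) -> P2. 6 ppages; refcounts: pp0:2 pp1:3 pp2:1 pp3:3 pp4:2 pp5:1
Op 8: read(P1, v2) -> 125. No state change.
Op 9: read(P1, v3) -> 50. No state change.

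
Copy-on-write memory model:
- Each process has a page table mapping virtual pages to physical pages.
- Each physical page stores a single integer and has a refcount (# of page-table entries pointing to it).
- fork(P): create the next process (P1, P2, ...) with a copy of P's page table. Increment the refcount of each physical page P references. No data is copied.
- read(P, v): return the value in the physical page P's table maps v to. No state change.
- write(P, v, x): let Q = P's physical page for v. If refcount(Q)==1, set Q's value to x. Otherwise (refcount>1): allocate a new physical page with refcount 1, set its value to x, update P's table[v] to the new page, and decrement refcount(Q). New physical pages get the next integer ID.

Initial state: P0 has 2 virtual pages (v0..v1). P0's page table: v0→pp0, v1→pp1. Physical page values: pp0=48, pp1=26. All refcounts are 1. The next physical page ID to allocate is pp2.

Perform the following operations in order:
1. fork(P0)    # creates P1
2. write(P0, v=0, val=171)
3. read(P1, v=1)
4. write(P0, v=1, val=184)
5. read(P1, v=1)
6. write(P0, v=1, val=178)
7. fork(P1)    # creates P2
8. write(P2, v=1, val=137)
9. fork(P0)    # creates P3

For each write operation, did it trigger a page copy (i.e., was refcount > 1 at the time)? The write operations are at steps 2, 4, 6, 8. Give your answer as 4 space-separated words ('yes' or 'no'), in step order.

Op 1: fork(P0) -> P1. 2 ppages; refcounts: pp0:2 pp1:2
Op 2: write(P0, v0, 171). refcount(pp0)=2>1 -> COPY to pp2. 3 ppages; refcounts: pp0:1 pp1:2 pp2:1
Op 3: read(P1, v1) -> 26. No state change.
Op 4: write(P0, v1, 184). refcount(pp1)=2>1 -> COPY to pp3. 4 ppages; refcounts: pp0:1 pp1:1 pp2:1 pp3:1
Op 5: read(P1, v1) -> 26. No state change.
Op 6: write(P0, v1, 178). refcount(pp3)=1 -> write in place. 4 ppages; refcounts: pp0:1 pp1:1 pp2:1 pp3:1
Op 7: fork(P1) -> P2. 4 ppages; refcounts: pp0:2 pp1:2 pp2:1 pp3:1
Op 8: write(P2, v1, 137). refcount(pp1)=2>1 -> COPY to pp4. 5 ppages; refcounts: pp0:2 pp1:1 pp2:1 pp3:1 pp4:1
Op 9: fork(P0) -> P3. 5 ppages; refcounts: pp0:2 pp1:1 pp2:2 pp3:2 pp4:1

yes yes no yes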